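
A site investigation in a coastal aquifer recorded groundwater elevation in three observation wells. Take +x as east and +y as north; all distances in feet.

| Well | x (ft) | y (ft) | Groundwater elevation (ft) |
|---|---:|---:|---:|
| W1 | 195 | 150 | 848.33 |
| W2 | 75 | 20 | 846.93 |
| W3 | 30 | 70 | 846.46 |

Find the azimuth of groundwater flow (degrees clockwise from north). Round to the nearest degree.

267°

Taking W1 as reference: W2−W1 = (-120, -130, -1.40); W3−W1 = (-165, -80, -1.87).
Solve a·Δx + b·Δy = Δh: det = (-120)·(-80) − (-165)·(-130) = -11850.
∂h/∂x = [(-1.40)·(-80) − (-1.87)·(-130)] / -11850 = +0.01106
∂h/∂y = [(-120)·(-1.87) − (-165)·(-1.40)] / -11850 = +0.0005570
Flow direction (−∇h) has components (-0.01106 E, -0.0005570 N).
Azimuth = atan2(E, N) = atan2(-0.01106, -0.0005570) = 267.1° ≈ 267°.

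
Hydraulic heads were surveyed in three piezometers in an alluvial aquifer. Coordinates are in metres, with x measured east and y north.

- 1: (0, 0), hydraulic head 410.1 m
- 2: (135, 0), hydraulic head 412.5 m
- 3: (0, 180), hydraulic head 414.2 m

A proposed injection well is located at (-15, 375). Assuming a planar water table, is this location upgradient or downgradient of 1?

∂h/∂x = (412.5 − 410.1) / (135 − 0) = +0.01778
∂h/∂y = (414.2 − 410.1) / (180 − 0) = +0.02278
Head at (-15, 375) = 410.1 + (+0.01778)·(-15) + (+0.02278)·(375) = 418.37 m.
That is higher than the 410.1 m at 1, so the point is upgradient.

upgradient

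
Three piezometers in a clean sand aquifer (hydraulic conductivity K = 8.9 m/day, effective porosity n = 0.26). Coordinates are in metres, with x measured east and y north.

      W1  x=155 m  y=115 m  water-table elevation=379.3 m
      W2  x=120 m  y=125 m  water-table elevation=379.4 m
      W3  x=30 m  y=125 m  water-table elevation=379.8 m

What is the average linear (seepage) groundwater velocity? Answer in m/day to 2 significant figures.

0.24 m/day

With h = a·x + b·y + c and W1 as origin, the differences give:
  (-35)·a + 10·b = +0.1
  (-125)·a + 10·b = +0.5
Eliminate b (×10 and ×10, subtract): 900·a = -4.00 → a = ∂h/∂x = -0.004444
Back-substitute: b = ∂h/∂y = -0.005556.
|∇h| = √(-0.004444² + -0.005556²) = 0.007115
Seepage velocity v = K·i/n = 8.9 × 0.007115 / 0.26 = 0.2436 m/day.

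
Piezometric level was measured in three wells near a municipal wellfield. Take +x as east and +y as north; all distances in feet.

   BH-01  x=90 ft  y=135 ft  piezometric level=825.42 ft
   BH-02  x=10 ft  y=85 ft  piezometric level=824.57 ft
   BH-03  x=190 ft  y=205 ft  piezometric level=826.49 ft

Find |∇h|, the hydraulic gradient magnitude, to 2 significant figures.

0.010

With h = a·x + b·y + c and BH-01 as origin, the differences give:
  (-80)·a + (-50)·b = -0.85
  100·a + 70·b = +1.07
Eliminate b (×70 and ×(-50), subtract): -600·a = -6.000 → a = ∂h/∂x = +0.010000
Back-substitute: b = ∂h/∂y = +0.001000.
|∇h| = √(0.010000² + 0.001000²) = 0.01005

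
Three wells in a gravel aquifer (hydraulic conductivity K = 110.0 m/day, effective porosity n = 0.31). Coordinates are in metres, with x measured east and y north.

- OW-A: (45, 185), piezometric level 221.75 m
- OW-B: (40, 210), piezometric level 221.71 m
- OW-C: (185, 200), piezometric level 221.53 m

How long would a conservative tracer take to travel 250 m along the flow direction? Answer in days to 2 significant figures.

Differences from OW-A: to OW-B (Δx, Δy, Δh) = (-5, 25, -0.04); to OW-C = (140, 15, -0.22).
Determinant of the coordinate differences = (-5)·15 − 140·25 = -3575.
∂h/∂x = [(-0.04)·15 − (-0.22)·25] / -3575 = -0.001371
∂h/∂y = [(-5)·(-0.22) − 140·(-0.04)] / -3575 = -0.001874
|∇h| = √(-0.001371² + -0.001874²) = 0.002322
Seepage velocity v = K·i/n = 110.0 × 0.002322 / 0.31 = 0.8239 m/day.
t = 250 / 0.8239 = 303.4 days.

300 days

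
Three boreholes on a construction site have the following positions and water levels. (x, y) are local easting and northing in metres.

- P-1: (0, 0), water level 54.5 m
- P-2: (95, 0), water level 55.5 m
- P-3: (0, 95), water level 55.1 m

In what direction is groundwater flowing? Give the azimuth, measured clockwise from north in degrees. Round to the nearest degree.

∂h/∂x = (55.5 − 54.5) / (95 − 0) = +0.01053
∂h/∂y = (55.1 − 54.5) / (95 − 0) = +0.006316
Flow direction (−∇h) has components (-0.01053 E, -0.006316 N).
Azimuth = atan2(E, N) = atan2(-0.01053, -0.006316) = 239.0° ≈ 239°.

239°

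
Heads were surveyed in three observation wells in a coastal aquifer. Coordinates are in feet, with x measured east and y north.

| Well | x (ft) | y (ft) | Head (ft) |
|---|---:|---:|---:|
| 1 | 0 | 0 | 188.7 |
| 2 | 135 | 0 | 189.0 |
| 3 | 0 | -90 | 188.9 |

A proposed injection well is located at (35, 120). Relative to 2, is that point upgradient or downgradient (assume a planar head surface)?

∂h/∂x = (189.0 − 188.7) / (135 − 0) = +0.002222
∂h/∂y = (188.9 − 188.7) / (-90 − 0) = -0.002222
Head at (35, 120) = 188.7 + (+0.002222)·(35) + (-0.002222)·(120) = 188.51 ft.
That is lower than the 189.0 ft at 2, so the point is downgradient.

downgradient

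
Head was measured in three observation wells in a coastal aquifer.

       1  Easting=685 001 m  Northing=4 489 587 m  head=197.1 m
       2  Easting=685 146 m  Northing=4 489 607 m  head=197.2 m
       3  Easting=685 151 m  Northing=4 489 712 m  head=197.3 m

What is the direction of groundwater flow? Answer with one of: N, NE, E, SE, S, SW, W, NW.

SW

Three-point gradient (reference 1): Δ to 2 = (145, 20, +0.1), Δ to 3 = (150, 125, +0.2).
∂h/∂x = +0.0005620, ∂h/∂y = +0.0009256 (det = 15125).
Flow = −∇h = (-0.0005620 east, -0.0009256 north), which points southwest.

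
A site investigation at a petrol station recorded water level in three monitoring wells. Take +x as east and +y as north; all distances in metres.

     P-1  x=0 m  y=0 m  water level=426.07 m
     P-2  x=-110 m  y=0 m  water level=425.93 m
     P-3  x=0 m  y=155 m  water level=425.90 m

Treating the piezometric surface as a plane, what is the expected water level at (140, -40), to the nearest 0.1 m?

426.3 m

∂h/∂x = (425.93 − 426.07) / (-110 − 0) = +0.001273
∂h/∂y = (425.90 − 426.07) / (155 − 0) = -0.001097
h(140, -40) = 426.07 + (+0.001273)·(140) + (-0.001097)·(-40) = 426.07 +0.178 +0.044 = 426.292 m.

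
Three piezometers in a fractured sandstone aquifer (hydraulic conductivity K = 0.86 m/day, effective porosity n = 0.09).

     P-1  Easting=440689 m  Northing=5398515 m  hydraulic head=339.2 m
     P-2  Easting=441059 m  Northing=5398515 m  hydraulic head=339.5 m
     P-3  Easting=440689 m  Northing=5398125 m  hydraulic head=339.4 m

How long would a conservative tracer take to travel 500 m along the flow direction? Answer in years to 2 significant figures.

∂h/∂x = (339.5 − 339.2) / (441059 − 440689) = +0.0008108
∂h/∂y = (339.4 − 339.2) / (5398125 − 5398515) = -0.0005128
|∇h| = √(0.0008108² + -0.0005128²) = 0.0009594
Seepage velocity v = K·i/n = 0.86 × 0.0009594 / 0.09 = 0.009168 m/day.
t = 500 / 0.009168 = 5.454e+04 days = 149 years.

150 years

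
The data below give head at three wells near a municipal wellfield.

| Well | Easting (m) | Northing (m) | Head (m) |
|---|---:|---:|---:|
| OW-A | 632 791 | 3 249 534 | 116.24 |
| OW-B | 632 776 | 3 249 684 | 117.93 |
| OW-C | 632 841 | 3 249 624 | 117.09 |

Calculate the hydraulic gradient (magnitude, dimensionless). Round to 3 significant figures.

Taking OW-A as reference: OW-B−OW-A = (-15, 150, +1.69); OW-C−OW-A = (50, 90, +0.85).
Solve a·Δx + b·Δy = Δh: det = (-15)·90 − 50·150 = -8850.
∂h/∂x = [(+1.69)·90 − (+0.85)·150] / -8850 = -0.002780
∂h/∂y = [(-15)·(+0.85) − 50·(+1.69)] / -8850 = +0.01099
|∇h| = √(-0.002780² + 0.01099²) = 0.01134

0.0113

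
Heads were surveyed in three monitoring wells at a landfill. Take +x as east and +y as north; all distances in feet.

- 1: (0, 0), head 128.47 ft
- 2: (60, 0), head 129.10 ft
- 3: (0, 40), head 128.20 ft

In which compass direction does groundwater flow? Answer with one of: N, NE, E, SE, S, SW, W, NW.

∂h/∂x = (129.10 − 128.47) / (60 − 0) = +0.01050
∂h/∂y = (128.20 − 128.47) / (40 − 0) = -0.006750
Flow = −∇h = (-0.01050 east, +0.006750 north), which points northwest.

NW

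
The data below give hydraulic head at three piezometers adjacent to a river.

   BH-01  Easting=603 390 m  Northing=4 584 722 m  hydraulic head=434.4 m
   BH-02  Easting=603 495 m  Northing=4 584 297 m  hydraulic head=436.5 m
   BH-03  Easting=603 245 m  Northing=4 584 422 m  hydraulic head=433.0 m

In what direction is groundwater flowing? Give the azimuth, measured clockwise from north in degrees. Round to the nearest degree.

Taking BH-01 as reference: BH-02−BH-01 = (105, -425, +2.1); BH-03−BH-01 = (-145, -300, -1.4).
Determinant of the coordinate differences = 105·(-300) − (-145)·(-425) = -93125.
∂h/∂x = [(+2.1)·(-300) − (-1.4)·(-425)] / -93125 = +0.01315
∂h/∂y = [105·(-1.4) − (-145)·(+2.1)] / -93125 = -0.001691
Flow direction (−∇h) has components (-0.01315 E, +0.001691 N).
Azimuth = atan2(E, N) = atan2(-0.01315, +0.001691) = 277.3° ≈ 277°.

277°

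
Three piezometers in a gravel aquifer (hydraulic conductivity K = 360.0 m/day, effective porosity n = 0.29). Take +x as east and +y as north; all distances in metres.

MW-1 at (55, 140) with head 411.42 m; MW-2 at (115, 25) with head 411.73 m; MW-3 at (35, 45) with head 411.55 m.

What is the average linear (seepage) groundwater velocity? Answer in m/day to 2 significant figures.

3.1 m/day

Differences from MW-1: to MW-2 (Δx, Δy, Δh) = (60, -115, +0.31); to MW-3 = (-20, -95, +0.13).
Solve a·Δx + b·Δy = Δh: det = 60·(-95) − (-20)·(-115) = -8000.
∂h/∂x = [(+0.31)·(-95) − (+0.13)·(-115)] / -8000 = +0.001813
∂h/∂y = [60·(+0.13) − (-20)·(+0.31)] / -8000 = -0.001750
|∇h| = √(0.001813² + -0.001750²) = 0.00252
Seepage velocity v = K·i/n = 360.0 × 0.00252 / 0.29 = 3.128 m/day.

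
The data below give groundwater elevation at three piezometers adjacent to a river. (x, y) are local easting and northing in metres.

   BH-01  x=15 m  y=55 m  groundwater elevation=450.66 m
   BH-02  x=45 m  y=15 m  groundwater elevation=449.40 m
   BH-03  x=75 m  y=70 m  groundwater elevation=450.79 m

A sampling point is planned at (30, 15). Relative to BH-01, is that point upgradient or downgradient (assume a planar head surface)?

downgradient

Differences from BH-01: to BH-02 (Δx, Δy, Δh) = (30, -40, -1.26); to BH-03 = (60, 15, +0.13).
Determinant of the coordinate differences = 30·15 − 60·(-40) = 2850.
∂h/∂x = [(-1.26)·15 − (+0.13)·(-40)] / 2850 = -0.004807
∂h/∂y = [30·(+0.13) − 60·(-1.26)] / 2850 = +0.02789
Head at (30, 15) = 450.66 + (-0.004807)·(15) + (+0.02789)·(-40) = 449.47 m.
That is lower than the 450.66 m at BH-01, so the point is downgradient.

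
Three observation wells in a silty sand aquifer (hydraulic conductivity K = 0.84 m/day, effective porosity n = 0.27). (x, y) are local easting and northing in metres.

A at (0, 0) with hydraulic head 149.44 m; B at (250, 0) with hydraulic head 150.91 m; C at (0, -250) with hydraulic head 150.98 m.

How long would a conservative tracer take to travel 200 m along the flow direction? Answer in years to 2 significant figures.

∂h/∂x = (150.91 − 149.44) / (250 − 0) = +0.005880
∂h/∂y = (150.98 − 149.44) / (-250 − 0) = -0.006160
|∇h| = √(0.005880² + -0.006160²) = 0.008516
Seepage velocity v = K·i/n = 0.84 × 0.008516 / 0.27 = 0.02649 m/day.
t = 200 / 0.02649 = 7550 days = 20.7 years.

21 years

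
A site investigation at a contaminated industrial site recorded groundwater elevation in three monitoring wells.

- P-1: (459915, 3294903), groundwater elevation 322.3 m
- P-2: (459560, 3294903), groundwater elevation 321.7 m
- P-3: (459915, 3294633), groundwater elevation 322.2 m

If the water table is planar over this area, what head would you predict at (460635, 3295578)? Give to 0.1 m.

323.8 m

∂h/∂x = (321.7 − 322.3) / (459560 − 459915) = +0.001690
∂h/∂y = (322.2 − 322.3) / (3294633 − 3294903) = +0.0003704
h(460635, 3295578) = 322.3 + (+0.001690)·(720) + (+0.0003704)·(675) = 322.3 +1.217 +0.250 = 323.767 m.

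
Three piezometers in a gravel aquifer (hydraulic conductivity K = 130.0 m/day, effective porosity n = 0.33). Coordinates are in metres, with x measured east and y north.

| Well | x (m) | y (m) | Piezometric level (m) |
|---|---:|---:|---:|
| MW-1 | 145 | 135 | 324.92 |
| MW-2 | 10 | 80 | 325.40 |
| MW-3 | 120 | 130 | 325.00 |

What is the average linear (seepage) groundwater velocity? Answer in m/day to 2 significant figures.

1.3 m/day

Three-point gradient (reference MW-1): Δ to MW-2 = (-135, -55, +0.48), Δ to MW-3 = (-25, -5, +0.08).
∂h/∂x = -0.002857, ∂h/∂y = -0.001714 (det = -700).
|∇h| = √(-0.002857² + -0.001714²) = 0.003332
Seepage velocity v = K·i/n = 130.0 × 0.003332 / 0.33 = 1.313 m/day.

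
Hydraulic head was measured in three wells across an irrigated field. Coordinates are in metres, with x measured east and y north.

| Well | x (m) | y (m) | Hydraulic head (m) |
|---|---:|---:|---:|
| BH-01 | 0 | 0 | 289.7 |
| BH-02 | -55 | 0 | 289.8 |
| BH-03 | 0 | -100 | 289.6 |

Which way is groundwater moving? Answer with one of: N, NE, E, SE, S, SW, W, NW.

SE

∂h/∂x = (289.8 − 289.7) / (-55 − 0) = -0.001818
∂h/∂y = (289.6 − 289.7) / (-100 − 0) = +0.0010000
Flow = −∇h = (+0.001818 east, -0.0010000 north), which points southeast.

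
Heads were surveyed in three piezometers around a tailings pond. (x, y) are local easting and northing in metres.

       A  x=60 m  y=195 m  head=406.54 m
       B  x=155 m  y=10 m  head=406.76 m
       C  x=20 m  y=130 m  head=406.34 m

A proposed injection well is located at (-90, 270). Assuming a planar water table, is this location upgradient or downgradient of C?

downgradient

Three-point gradient (reference A): Δ to B = (95, -185, +0.22), Δ to C = (-40, -65, -0.20).
∂h/∂x = +0.003779, ∂h/∂y = +0.0007514 (det = -13575).
Head at (-90, 270) = 406.54 + (+0.003779)·(-150) + (+0.0007514)·(75) = 406.03 m.
That is lower than the 406.34 m at C, so the point is downgradient.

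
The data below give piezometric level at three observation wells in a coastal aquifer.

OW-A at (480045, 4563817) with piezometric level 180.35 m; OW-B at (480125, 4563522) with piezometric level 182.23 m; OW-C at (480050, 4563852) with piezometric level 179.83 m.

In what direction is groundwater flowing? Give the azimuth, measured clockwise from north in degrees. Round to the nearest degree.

Three-point gradient (reference OW-A): Δ to OW-B = (80, -295, +1.88), Δ to OW-C = (5, 35, -0.52).
∂h/∂x = -0.02049, ∂h/∂y = -0.01193 (det = 4275).
Flow direction (−∇h) has components (+0.02049 E, +0.01193 N).
Azimuth = atan2(E, N) = atan2(+0.02049, +0.01193) = 59.8° ≈ 060°.

060°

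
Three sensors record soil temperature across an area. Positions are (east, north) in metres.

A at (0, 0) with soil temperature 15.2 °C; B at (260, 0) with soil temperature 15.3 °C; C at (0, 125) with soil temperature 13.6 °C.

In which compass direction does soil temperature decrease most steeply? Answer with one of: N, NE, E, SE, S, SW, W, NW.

∂T/∂x = (15.3 − 15.2) / (260 − 0) = +0.0003846
∂T/∂y = (13.6 − 15.2) / (125 − 0) = -0.01280
Steepest decrease is along −∇f = (-0.0003846 E, +0.01280 N) → north.

N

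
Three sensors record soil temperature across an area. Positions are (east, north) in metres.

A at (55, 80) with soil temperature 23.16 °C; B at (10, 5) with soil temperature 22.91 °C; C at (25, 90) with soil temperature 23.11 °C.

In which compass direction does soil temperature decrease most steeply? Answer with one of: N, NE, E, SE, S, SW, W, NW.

Three-point gradient (reference A): Δ to B = (-45, -75, -0.25), Δ to C = (-30, 10, -0.05).
∂T/∂x = +0.002315, ∂T/∂y = +0.001944 (det = -2700).
Steepest decrease is along −∇f = (-0.002315 E, -0.001944 N) → southwest.

SW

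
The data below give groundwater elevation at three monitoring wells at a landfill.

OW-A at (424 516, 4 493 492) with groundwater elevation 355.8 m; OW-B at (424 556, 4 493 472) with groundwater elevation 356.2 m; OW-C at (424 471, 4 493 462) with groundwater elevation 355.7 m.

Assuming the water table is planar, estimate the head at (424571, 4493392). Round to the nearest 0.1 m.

356.8 m

Differences from OW-A: to OW-B (Δx, Δy, Δh) = (40, -20, +0.4); to OW-C = (-45, -30, -0.1).
Determinant of the coordinate differences = 40·(-30) − (-45)·(-20) = -2100.
∂h/∂x = [(+0.4)·(-30) − (-0.1)·(-20)] / -2100 = +0.006667
∂h/∂y = [40·(-0.1) − (-45)·(+0.4)] / -2100 = -0.006667
h(424571, 4493392) = 355.8 + (+0.006667)·(55) + (-0.006667)·(-100) = 355.8 +0.367 +0.667 = 356.833 m.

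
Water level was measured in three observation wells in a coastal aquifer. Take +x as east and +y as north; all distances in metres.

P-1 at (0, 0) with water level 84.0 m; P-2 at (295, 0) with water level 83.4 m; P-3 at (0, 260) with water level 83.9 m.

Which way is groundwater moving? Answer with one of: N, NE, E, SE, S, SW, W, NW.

∂h/∂x = (83.4 − 84.0) / (295 − 0) = -0.002034
∂h/∂y = (83.9 − 84.0) / (260 − 0) = -0.0003846
Flow = −∇h = (+0.002034 east, +0.0003846 north), which points east.

E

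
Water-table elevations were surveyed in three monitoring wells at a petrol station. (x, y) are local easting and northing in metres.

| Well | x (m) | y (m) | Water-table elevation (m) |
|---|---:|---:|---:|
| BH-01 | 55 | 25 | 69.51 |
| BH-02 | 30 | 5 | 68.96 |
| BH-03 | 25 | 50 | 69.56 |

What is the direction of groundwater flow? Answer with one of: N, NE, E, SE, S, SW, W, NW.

SW

Three-point gradient (reference BH-01): Δ to BH-02 = (-25, -20, -0.55), Δ to BH-03 = (-30, 25, +0.05).
∂h/∂x = +0.01041, ∂h/∂y = +0.01449 (det = -1225).
Flow = −∇h = (-0.01041 east, -0.01449 north), which points southwest.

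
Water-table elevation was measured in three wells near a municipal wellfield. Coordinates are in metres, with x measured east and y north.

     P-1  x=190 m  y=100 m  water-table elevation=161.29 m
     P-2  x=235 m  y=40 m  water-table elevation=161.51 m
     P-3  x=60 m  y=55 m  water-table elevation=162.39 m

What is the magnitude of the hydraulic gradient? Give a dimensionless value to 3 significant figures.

0.00979

Three-point gradient (reference P-1): Δ to P-2 = (45, -60, +0.22), Δ to P-3 = (-130, -45, +1.10).
∂h/∂x = -0.005710, ∂h/∂y = -0.007949 (det = -9825).
|∇h| = √(-0.005710² + -0.007949²) = 0.009787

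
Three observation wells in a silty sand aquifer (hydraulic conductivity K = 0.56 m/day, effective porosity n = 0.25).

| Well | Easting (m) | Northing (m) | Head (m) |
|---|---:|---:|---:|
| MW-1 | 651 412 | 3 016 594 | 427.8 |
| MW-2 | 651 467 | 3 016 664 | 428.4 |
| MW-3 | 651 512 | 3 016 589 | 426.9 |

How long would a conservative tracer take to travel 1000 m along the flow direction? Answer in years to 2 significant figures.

71 years

With h = a·x + b·y + c and MW-1 as origin, the differences give:
  55·a + 70·b = +0.6
  100·a + (-5)·b = -0.9
Eliminate b (×(-5) and ×70, subtract): -7275·a = 60.00 → a = ∂h/∂x = -0.008247
Back-substitute: b = ∂h/∂y = +0.01505.
|∇h| = √(-0.008247² + 0.01505²) = 0.01716
Seepage velocity v = K·i/n = 0.56 × 0.01716 / 0.25 = 0.03844 m/day.
t = 1000 / 0.03844 = 2.601e+04 days = 71.2 years.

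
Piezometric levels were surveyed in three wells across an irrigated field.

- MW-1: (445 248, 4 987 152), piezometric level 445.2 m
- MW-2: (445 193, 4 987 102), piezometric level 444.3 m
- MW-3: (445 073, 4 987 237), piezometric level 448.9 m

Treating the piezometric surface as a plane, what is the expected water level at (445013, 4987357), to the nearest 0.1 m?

452.6 m

With h = a·x + b·y + c and MW-1 as origin, the differences give:
  (-55)·a + (-50)·b = -0.9
  (-175)·a + 85·b = +3.7
Eliminate b (×85 and ×(-50), subtract): -13425·a = 108.50 → a = ∂h/∂x = -0.008082
Back-substitute: b = ∂h/∂y = +0.02689.
h(445013, 4987357) = 445.2 + (-0.008082)·(-235) + (+0.02689)·(205) = 445.2 +1.899 +5.512 = 452.612 m.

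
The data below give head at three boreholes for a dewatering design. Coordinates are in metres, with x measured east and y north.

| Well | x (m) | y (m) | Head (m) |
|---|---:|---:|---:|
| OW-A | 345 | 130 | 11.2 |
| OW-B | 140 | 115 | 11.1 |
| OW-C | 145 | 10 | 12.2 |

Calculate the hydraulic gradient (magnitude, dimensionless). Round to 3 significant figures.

0.0105

Differences from OW-A: to OW-B (Δx, Δy, Δh) = (-205, -15, -0.1); to OW-C = (-200, -120, +1.0).
Solve a·Δx + b·Δy = Δh: det = (-205)·(-120) − (-200)·(-15) = 21600.
∂h/∂x = [(-0.1)·(-120) − (+1.0)·(-15)] / 21600 = +0.001250
∂h/∂y = [(-205)·(+1.0) − (-200)·(-0.1)] / 21600 = -0.01042
|∇h| = √(0.001250² + -0.01042²) = 0.01049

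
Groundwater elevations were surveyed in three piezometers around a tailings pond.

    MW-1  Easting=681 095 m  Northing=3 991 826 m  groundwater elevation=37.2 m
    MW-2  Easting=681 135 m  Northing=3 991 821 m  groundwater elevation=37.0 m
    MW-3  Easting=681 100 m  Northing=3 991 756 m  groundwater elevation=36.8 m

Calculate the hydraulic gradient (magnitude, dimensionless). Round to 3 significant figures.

Taking MW-1 as reference: MW-2−MW-1 = (40, -5, -0.2); MW-3−MW-1 = (5, -70, -0.4).
Solve a·Δx + b·Δy = Δh: det = 40·(-70) − 5·(-5) = -2775.
∂h/∂x = [(-0.2)·(-70) − (-0.4)·(-5)] / -2775 = -0.004324
∂h/∂y = [40·(-0.4) − 5·(-0.2)] / -2775 = +0.005405
|∇h| = √(-0.004324² + 0.005405²) = 0.006922

0.00692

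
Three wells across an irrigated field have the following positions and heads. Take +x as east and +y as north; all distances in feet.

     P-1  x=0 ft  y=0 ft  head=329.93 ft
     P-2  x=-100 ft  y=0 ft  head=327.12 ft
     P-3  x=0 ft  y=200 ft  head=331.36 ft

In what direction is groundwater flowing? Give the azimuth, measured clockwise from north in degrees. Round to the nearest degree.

∂h/∂x = (327.12 − 329.93) / (-100 − 0) = +0.02810
∂h/∂y = (331.36 − 329.93) / (200 − 0) = +0.007150
Flow direction (−∇h) has components (-0.02810 E, -0.007150 N).
Azimuth = atan2(E, N) = atan2(-0.02810, -0.007150) = 255.7° ≈ 256°.

256°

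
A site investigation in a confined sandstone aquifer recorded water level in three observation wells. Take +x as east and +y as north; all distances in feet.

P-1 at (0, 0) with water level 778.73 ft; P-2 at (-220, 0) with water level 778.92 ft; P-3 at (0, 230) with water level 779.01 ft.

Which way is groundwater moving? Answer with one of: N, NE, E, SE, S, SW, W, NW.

SE

∂h/∂x = (778.92 − 778.73) / (-220 − 0) = -0.0008636
∂h/∂y = (779.01 − 778.73) / (230 − 0) = +0.001217
Flow = −∇h = (+0.0008636 east, -0.001217 north), which points southeast.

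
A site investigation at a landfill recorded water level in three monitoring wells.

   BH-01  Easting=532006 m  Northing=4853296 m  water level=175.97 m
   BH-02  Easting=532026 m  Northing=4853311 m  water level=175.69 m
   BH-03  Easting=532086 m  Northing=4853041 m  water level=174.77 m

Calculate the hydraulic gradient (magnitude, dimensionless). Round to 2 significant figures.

With h = a·x + b·y + c and BH-01 as origin, the differences give:
  20·a + 15·b = -0.28
  80·a + (-255)·b = -1.20
Eliminate b (×(-255) and ×15, subtract): -6300·a = 89.400 → a = ∂h/∂x = -0.01419
Back-substitute: b = ∂h/∂y = +0.0002540.
|∇h| = √(-0.01419² + 0.0002540²) = 0.01419

0.014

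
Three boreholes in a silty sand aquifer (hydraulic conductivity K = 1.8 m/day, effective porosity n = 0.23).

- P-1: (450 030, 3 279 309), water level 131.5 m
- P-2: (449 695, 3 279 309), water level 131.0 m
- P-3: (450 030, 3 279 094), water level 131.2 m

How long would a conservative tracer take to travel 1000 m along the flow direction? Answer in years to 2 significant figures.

∂h/∂x = (131.0 − 131.5) / (449695 − 450030) = +0.001493
∂h/∂y = (131.2 − 131.5) / (3279094 − 3279309) = +0.001395
|∇h| = √(0.001493² + 0.001395²) = 0.002043
Seepage velocity v = K·i/n = 1.8 × 0.002043 / 0.23 = 0.01599 m/day.
t = 1000 / 0.01599 = 6.254e+04 days = 171 years.

170 years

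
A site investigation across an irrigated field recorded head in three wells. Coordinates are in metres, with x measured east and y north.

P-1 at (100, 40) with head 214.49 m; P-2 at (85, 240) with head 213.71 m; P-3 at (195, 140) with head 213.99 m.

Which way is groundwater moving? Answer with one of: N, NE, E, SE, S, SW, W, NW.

Taking P-1 as reference: P-2−P-1 = (-15, 200, -0.78); P-3−P-1 = (95, 100, -0.50).
Determinant of the coordinate differences = (-15)·100 − 95·200 = -20500.
∂h/∂x = [(-0.78)·100 − (-0.50)·200] / -20500 = -0.001073
∂h/∂y = [(-15)·(-0.50) − 95·(-0.78)] / -20500 = -0.003980
Flow = −∇h = (+0.001073 east, +0.003980 north), which points north.

N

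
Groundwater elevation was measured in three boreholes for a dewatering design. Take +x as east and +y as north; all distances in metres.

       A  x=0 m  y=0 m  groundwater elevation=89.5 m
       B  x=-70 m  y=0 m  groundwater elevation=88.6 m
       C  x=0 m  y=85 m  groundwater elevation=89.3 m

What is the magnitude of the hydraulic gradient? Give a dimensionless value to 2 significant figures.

0.013

∂h/∂x = (88.6 − 89.5) / (-70 − 0) = +0.01286
∂h/∂y = (89.3 − 89.5) / (85 − 0) = -0.002353
|∇h| = √(0.01286² + -0.002353²) = 0.01307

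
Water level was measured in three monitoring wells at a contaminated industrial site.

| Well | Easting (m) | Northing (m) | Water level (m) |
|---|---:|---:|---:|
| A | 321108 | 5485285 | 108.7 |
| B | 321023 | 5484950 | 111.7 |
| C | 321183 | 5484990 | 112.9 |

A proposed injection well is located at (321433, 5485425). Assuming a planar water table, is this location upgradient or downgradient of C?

Differences from A: to B (Δx, Δy, Δh) = (-85, -335, +3.0); to C = (75, -295, +4.2).
Determinant of the coordinate differences = (-85)·(-295) − 75·(-335) = 50200.
∂h/∂x = [(+3.0)·(-295) − (+4.2)·(-335)] / 50200 = +0.01040
∂h/∂y = [(-85)·(+4.2) − 75·(+3.0)] / 50200 = -0.01159
Head at (321433, 5485425) = 108.7 + (+0.01040)·(325) + (-0.01159)·(140) = 110.46 m.
That is lower than the 112.9 m at C, so the point is downgradient.

downgradient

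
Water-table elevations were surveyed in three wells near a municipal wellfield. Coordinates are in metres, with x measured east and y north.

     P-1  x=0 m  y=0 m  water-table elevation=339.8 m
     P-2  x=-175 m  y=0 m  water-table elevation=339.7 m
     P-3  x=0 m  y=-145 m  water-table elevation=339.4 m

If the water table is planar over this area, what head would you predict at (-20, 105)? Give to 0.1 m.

340.1 m

∂h/∂x = (339.7 − 339.8) / (-175 − 0) = +0.0005714
∂h/∂y = (339.4 − 339.8) / (-145 − 0) = +0.002759
h(-20, 105) = 339.8 + (+0.0005714)·(-20) + (+0.002759)·(105) = 339.8 -0.011 +0.290 = 340.078 m.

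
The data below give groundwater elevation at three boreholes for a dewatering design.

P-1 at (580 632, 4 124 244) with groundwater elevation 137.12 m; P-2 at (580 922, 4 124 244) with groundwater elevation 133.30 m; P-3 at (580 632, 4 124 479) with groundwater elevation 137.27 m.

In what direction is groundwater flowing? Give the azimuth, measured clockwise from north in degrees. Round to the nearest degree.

∂h/∂x = (133.30 − 137.12) / (580922 − 580632) = -0.01317
∂h/∂y = (137.27 − 137.12) / (4124479 − 4124244) = +0.0006383
Flow direction (−∇h) has components (+0.01317 E, -0.0006383 N).
Azimuth = atan2(E, N) = atan2(+0.01317, -0.0006383) = 92.8° ≈ 093°.

093°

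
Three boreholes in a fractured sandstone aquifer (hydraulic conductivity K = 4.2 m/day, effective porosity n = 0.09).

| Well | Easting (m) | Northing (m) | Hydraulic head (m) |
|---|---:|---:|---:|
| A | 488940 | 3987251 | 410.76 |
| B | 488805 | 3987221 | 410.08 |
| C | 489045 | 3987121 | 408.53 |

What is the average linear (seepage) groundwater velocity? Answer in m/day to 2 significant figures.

Taking A as reference: B−A = (-135, -30, -0.68); C−A = (105, -130, -2.23).
Determinant of the coordinate differences = (-135)·(-130) − 105·(-30) = 20700.
∂h/∂x = [(-0.68)·(-130) − (-2.23)·(-30)] / 20700 = +0.001039
∂h/∂y = [(-135)·(-2.23) − 105·(-0.68)] / 20700 = +0.01799
|∇h| = √(0.001039² + 0.01799²) = 0.01802
Seepage velocity v = K·i/n = 4.2 × 0.01802 / 0.09 = 0.8409 m/day.

0.84 m/day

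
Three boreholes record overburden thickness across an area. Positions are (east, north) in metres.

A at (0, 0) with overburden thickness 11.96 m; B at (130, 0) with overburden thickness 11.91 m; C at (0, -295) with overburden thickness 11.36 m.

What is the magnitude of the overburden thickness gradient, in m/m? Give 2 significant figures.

0.0021 m/m

∂d/∂x = (11.91 − 11.96) / (130 − 0) = -0.0003846
∂d/∂y = (11.36 − 11.96) / (-295 − 0) = +0.002034
|∇f| = √(-0.0003846² + 0.002034²) = 0.00207 m/m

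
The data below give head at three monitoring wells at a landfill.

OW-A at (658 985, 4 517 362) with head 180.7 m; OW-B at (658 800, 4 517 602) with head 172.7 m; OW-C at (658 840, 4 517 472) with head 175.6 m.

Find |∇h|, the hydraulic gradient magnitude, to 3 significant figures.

0.0281

With h = a·x + b·y + c and OW-A as origin, the differences give:
  (-185)·a + 240·b = -8.0
  (-145)·a + 110·b = -5.1
Eliminate b (×110 and ×240, subtract): 14450·a = 344.00 → a = ∂h/∂x = +0.02381
Back-substitute: b = ∂h/∂y = -0.01498.
|∇h| = √(0.02381² + -0.01498²) = 0.02813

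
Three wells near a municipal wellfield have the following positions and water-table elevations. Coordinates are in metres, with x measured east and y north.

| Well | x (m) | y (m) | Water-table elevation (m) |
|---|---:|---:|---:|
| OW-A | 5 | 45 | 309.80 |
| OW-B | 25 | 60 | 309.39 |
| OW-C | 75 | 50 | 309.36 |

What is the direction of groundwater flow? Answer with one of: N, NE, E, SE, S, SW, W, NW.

N

With h = a·x + b·y + c and OW-A as origin, the differences give:
  20·a + 15·b = -0.41
  70·a + 5·b = -0.44
Eliminate b (×5 and ×15, subtract): -950·a = 4.550 → a = ∂h/∂x = -0.004789
Back-substitute: b = ∂h/∂y = -0.02095.
Flow = −∇h = (+0.004789 east, +0.02095 north), which points north.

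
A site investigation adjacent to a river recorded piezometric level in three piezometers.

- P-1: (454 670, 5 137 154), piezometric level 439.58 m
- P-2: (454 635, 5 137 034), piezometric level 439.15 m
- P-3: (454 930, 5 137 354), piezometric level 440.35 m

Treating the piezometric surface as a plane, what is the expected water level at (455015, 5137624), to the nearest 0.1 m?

441.3 m

Differences from P-1: to P-2 (Δx, Δy, Δh) = (-35, -120, -0.43); to P-3 = (260, 200, +0.77).
Determinant of the coordinate differences = (-35)·200 − 260·(-120) = 24200.
∂h/∂x = [(-0.43)·200 − (+0.77)·(-120)] / 24200 = +0.0002645
∂h/∂y = [(-35)·(+0.77) − 260·(-0.43)] / 24200 = +0.003506
h(455015, 5137624) = 439.58 + (+0.0002645)·(345) + (+0.003506)·(470) = 439.58 +0.091 +1.648 = 441.319 m.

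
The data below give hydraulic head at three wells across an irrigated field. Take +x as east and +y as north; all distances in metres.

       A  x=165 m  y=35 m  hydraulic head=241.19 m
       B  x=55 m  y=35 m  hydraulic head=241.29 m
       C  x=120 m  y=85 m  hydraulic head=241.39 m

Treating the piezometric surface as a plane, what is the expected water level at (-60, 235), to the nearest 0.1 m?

242.0 m

With h = a·x + b·y + c and A as origin, the differences give:
  (-110)·a + 0·b = +0.10
  (-45)·a + 50·b = +0.20
Eliminate b (×50 and ×0, subtract): -5500·a = 5.000 → a = ∂h/∂x = -0.0009091
Back-substitute: b = ∂h/∂y = +0.003182.
h(-60, 235) = 241.19 + (-0.0009091)·(-225) + (+0.003182)·(200) = 241.19 +0.205 +0.636 = 242.031 m.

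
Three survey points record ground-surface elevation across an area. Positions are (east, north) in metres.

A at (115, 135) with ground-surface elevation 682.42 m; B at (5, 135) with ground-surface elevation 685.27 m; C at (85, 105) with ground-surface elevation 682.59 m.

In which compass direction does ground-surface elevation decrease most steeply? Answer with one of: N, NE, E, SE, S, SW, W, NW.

Differences from A: to B (Δx, Δy, Δh) = (-110, 0, +2.85); to C = (-30, -30, +0.17).
Solve a·Δx + b·Δy = Δz: det = (-110)·(-30) − (-30)·0 = 3300.
∂z/∂x = [(+2.85)·(-30) − (+0.17)·0] / 3300 = -0.02591
∂z/∂y = [(-110)·(+0.17) − (-30)·(+2.85)] / 3300 = +0.02024
Steepest decrease is along −∇f = (+0.02591 E, -0.02024 N) → southeast.

SE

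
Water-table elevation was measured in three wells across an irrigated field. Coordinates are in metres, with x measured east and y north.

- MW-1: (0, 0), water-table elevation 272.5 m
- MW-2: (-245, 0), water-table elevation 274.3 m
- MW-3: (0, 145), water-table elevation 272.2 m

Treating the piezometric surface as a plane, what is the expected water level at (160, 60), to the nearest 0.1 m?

271.2 m

∂h/∂x = (274.3 − 272.5) / (-245 − 0) = -0.007347
∂h/∂y = (272.2 − 272.5) / (145 − 0) = -0.002069
h(160, 60) = 272.5 + (-0.007347)·(160) + (-0.002069)·(60) = 272.5 -1.176 -0.124 = 271.200 m.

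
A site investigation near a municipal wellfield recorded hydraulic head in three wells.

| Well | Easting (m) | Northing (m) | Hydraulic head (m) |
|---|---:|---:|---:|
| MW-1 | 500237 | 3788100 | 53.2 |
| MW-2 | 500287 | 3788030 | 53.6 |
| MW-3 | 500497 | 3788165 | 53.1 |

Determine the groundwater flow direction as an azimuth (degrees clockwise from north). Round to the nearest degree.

Differences from MW-1: to MW-2 (Δx, Δy, Δh) = (50, -70, +0.4); to MW-3 = (260, 65, -0.1).
Determinant of the coordinate differences = 50·65 − 260·(-70) = 21450.
∂h/∂x = [(+0.4)·65 − (-0.1)·(-70)] / 21450 = +0.0008858
∂h/∂y = [50·(-0.1) − 260·(+0.4)] / 21450 = -0.005082
Flow direction (−∇h) has components (-0.0008858 E, +0.005082 N).
Azimuth = atan2(E, N) = atan2(-0.0008858, +0.005082) = 350.1° ≈ 350°.

350°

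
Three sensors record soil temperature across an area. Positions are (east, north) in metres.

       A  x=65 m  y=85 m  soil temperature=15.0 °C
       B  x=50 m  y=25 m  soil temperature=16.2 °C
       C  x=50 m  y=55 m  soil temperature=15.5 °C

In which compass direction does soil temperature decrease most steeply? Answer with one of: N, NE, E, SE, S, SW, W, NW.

Taking A as reference: B−A = (-15, -60, +1.2); C−A = (-15, -30, +0.5).
Determinant of the coordinate differences = (-15)·(-30) − (-15)·(-60) = -450.
∂T/∂x = [(+1.2)·(-30) − (+0.5)·(-60)] / -450 = +0.01333
∂T/∂y = [(-15)·(+0.5) − (-15)·(+1.2)] / -450 = -0.02333
Steepest decrease is along −∇f = (-0.01333 E, +0.02333 N) → northwest.

NW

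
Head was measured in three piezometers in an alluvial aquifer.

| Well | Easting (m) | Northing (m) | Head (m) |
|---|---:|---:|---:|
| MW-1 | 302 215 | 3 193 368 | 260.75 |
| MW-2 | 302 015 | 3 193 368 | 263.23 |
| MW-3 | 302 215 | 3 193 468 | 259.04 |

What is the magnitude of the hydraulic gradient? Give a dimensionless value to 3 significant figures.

∂h/∂x = (263.23 − 260.75) / (302015 − 302215) = -0.01240
∂h/∂y = (259.04 − 260.75) / (3193468 − 3193368) = -0.01710
|∇h| = √(-0.01240² + -0.01710²) = 0.02112

0.0211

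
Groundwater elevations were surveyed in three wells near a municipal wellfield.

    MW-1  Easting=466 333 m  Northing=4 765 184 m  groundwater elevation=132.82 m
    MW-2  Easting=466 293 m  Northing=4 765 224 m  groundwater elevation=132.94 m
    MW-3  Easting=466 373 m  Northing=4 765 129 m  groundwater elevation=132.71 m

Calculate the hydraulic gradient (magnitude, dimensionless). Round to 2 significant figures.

With h = a·x + b·y + c and MW-1 as origin, the differences give:
  (-40)·a + 40·b = +0.12
  40·a + (-55)·b = -0.11
Eliminate b (×(-55) and ×40, subtract): 600·a = -2.200 → a = ∂h/∂x = -0.003667
Back-substitute: b = ∂h/∂y = -0.0006667.
|∇h| = √(-0.003667² + -0.0006667²) = 0.003727

0.0037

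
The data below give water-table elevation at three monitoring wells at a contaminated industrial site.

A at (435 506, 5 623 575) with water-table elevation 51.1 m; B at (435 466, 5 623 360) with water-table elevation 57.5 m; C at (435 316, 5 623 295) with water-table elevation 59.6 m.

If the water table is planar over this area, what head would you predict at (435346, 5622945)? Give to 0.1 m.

With h = a·x + b·y + c and A as origin, the differences give:
  (-40)·a + (-215)·b = +6.4
  (-190)·a + (-280)·b = +8.5
Eliminate b (×(-280) and ×(-215), subtract): -29650·a = 35.50 → a = ∂h/∂x = -0.001197
Back-substitute: b = ∂h/∂y = -0.02954.
h(435346, 5622945) = 51.1 + (-0.001197)·(-160) + (-0.02954)·(-630) = 51.1 +0.192 +18.613 = 69.905 m.

69.9 m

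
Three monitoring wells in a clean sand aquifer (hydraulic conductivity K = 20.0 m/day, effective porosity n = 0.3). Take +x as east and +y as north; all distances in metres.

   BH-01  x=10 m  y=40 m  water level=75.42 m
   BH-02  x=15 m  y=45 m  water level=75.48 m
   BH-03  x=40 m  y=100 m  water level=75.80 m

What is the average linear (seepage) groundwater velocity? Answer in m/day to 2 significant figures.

With h = a·x + b·y + c and BH-01 as origin, the differences give:
  5·a + 5·b = +0.06
  30·a + 60·b = +0.38
Eliminate b (×60 and ×5, subtract): 150·a = 1.700 → a = ∂h/∂x = +0.01133
Back-substitute: b = ∂h/∂y = +0.0006667.
|∇h| = √(0.01133² + 0.0006667²) = 0.01135
Seepage velocity v = K·i/n = 20.0 × 0.01135 / 0.3 = 0.7567 m/day.

0.76 m/day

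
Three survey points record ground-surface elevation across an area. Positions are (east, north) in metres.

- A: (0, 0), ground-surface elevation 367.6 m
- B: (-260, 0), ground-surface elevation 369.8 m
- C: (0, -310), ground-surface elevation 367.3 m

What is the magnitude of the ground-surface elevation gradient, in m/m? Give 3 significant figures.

∂z/∂x = (369.8 − 367.6) / (-260 − 0) = -0.008462
∂z/∂y = (367.3 − 367.6) / (-310 − 0) = +0.0009677
|∇f| = √(-0.008462² + 0.0009677²) = 0.008517 m/m

0.00852 m/m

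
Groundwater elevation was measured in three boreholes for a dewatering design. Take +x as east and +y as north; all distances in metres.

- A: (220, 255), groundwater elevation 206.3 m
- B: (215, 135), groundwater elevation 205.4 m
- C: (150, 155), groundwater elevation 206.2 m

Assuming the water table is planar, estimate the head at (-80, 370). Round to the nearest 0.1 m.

210.2 m

Three-point gradient (reference A): Δ to B = (-5, -120, -0.9), Δ to C = (-70, -100, -0.1).
∂h/∂x = -0.009873, ∂h/∂y = +0.007911 (det = -7900).
h(-80, 370) = 206.3 + (-0.009873)·(-300) + (+0.007911)·(115) = 206.3 +2.962 +0.910 = 210.172 m.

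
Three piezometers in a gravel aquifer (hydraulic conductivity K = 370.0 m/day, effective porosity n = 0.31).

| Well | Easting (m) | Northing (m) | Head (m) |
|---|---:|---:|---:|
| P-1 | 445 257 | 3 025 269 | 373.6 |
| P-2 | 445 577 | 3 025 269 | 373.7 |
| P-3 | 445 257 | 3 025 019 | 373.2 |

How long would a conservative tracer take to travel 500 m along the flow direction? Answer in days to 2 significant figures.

∂h/∂x = (373.7 − 373.6) / (445577 − 445257) = +0.0003125
∂h/∂y = (373.2 − 373.6) / (3025019 − 3025269) = +0.001600
|∇h| = √(0.0003125² + 0.001600²) = 0.00163
Seepage velocity v = K·i/n = 370.0 × 0.00163 / 0.31 = 1.945 m/day.
t = 500 / 1.945 = 257.1 days.

260 days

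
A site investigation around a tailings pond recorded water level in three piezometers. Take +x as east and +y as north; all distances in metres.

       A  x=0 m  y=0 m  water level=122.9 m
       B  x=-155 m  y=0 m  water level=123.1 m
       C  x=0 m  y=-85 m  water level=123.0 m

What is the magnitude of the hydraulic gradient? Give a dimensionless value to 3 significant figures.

0.00175

∂h/∂x = (123.1 − 122.9) / (-155 − 0) = -0.001290
∂h/∂y = (123.0 − 122.9) / (-85 − 0) = -0.001176
|∇h| = √(-0.001290² + -0.001176²) = 0.001746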